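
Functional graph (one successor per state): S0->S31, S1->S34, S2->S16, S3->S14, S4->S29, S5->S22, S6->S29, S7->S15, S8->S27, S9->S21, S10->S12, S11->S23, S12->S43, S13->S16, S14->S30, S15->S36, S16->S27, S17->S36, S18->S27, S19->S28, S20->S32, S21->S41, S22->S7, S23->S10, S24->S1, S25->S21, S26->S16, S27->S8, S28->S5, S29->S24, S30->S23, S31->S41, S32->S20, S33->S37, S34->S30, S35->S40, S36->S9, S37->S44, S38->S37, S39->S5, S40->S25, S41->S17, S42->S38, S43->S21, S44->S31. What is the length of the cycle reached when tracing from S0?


Trace from S0 until a state repeats:
  S0 -> S31 -> S41 -> S17 -> S36 -> S9 -> S21 -> S41
S41 first seen at step 2, revisited at step 7.
Cycle length = 7 - 2 = 5

5


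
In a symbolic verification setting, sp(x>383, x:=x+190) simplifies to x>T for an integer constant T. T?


Formula: sp(P, x:=E) = exists old_x. (x = E[old_x/x]) AND P[old_x/x] (old_x is the value of x before the assignment; eliminate old_x by solving x = E[old_x/x] for old_x)
Step 1: Precondition P: x>383, i.e. old_x > 383
Step 2: Assignment gives x = old_x + 190, so old_x = x - 190
Step 3: Substitute into P: x - 190 > 383
Step 4: Simplify: x > 383+190 = 573

573


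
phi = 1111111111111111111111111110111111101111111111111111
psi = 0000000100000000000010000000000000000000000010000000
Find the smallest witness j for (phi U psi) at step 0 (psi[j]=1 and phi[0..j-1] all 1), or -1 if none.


(phi U psi) at 0: need smallest j with psi[j]=1 and phi[i]=1 for all i in [0,j).
Scan from step 0:
  step 0: phi=1, psi=0 -> continue
  step 1: phi=1, psi=0 -> continue
  step 2: phi=1, psi=0 -> continue
  step 3: phi=1, psi=0 -> continue
  step 7: psi=1 and phi held for [0,7) -> witness found
Witness step = 7

7


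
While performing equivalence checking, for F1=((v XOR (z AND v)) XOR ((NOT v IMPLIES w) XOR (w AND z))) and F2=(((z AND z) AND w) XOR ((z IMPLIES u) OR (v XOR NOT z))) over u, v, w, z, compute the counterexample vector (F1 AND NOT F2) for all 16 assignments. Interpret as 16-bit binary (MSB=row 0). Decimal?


F1 = ((v XOR (z AND v)) XOR ((NOT v IMPLIES w) XOR (w AND z)))
F2 = (((z AND z) AND w) XOR ((z IMPLIES u) OR (v XOR NOT z)))
Counterexample to F1=>F2 is where F1=1 and F2=0.
Evaluate each row (bits = u,v,w,z, MSB first):
  row 0 [0000]: F1=0 F2=1 -> F1&~F2 -> 0
  row 1 [0001]: F1=0 F2=0 -> F1&~F2 -> 0
  row 2 [0010]: F1=1 F2=1 -> F1&~F2 -> 0
  row 3 [0011]: F1=0 F2=1 -> F1&~F2 -> 0
  row 4 [0100]: F1=0 F2=1 -> F1&~F2 -> 0
  row 5 [0101]: F1=1 F2=1 -> F1&~F2 -> 0
  row 6 [0110]: F1=0 F2=1 -> F1&~F2 -> 0
  row 7 [0111]: F1=0 F2=0 -> F1&~F2 -> 0
  row 8 [1000]: F1=0 F2=1 -> F1&~F2 -> 0
  row 9 [1001]: F1=0 F2=1 -> F1&~F2 -> 0
  row 10 [1010]: F1=1 F2=1 -> F1&~F2 -> 0
  row 11 [1011]: F1=0 F2=0 -> F1&~F2 -> 0
  row 12 [1100]: F1=0 F2=1 -> F1&~F2 -> 0
  row 13 [1101]: F1=1 F2=1 -> F1&~F2 -> 0
  row 14 [1110]: F1=0 F2=1 -> F1&~F2 -> 0
  row 15 [1111]: F1=0 F2=0 -> F1&~F2 -> 0
Full result column, 4 rows per line (u,v fixed per line; w,z runs 00..11 left to right):
  rows 0-3 [u,v=00]: 0000  = hex 0
  rows 4-7 [u,v=01]: 0000  = hex 0
  rows 8-11 [u,v=10]: 0000  = hex 0
  rows 12-15 [u,v=11]: 0000  = hex 0
Counterexample vector (row 0 .. row 15) = 0000000000000000
Output column grouped in 4s = 0000 0000 0000 0000 = 0x0000
Convert to decimal digit by digit (value = value*16 + digit):
  0 -> 0
  0*16 + 0 = 0
  0*16 + 0 = 0
  0*16 + 0 = 0
Decimal = 0

0


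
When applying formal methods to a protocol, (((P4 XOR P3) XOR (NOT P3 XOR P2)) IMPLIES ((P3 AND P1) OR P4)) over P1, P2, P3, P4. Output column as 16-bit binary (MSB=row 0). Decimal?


Formula: (((P4 XOR P3) XOR (NOT P3 XOR P2)) IMPLIES ((P3 AND P1) OR P4)) over P1, P2, P3, P4 (16 rows)
Evaluate each row (bits = P1,P2,P3,P4, MSB first):
  row 0 [0000]: (((0 XOR 0) XOR (NOT 0 XOR 0)) IMPLIES ((0 AND 0) OR 0)) -> 0
  row 1 [0001]: (((1 XOR 0) XOR (NOT 0 XOR 0)) IMPLIES ((0 AND 0) OR 1)) -> 1
  row 2 [0010]: (((0 XOR 1) XOR (NOT 1 XOR 0)) IMPLIES ((1 AND 0) OR 0)) -> 0
  row 3 [0011]: (((1 XOR 1) XOR (NOT 1 XOR 0)) IMPLIES ((1 AND 0) OR 1)) -> 1
  row 4 [0100]: (((0 XOR 0) XOR (NOT 0 XOR 1)) IMPLIES ((0 AND 0) OR 0)) -> 1
  row 5 [0101]: (((1 XOR 0) XOR (NOT 0 XOR 1)) IMPLIES ((0 AND 0) OR 1)) -> 1
  row 6 [0110]: (((0 XOR 1) XOR (NOT 1 XOR 1)) IMPLIES ((1 AND 0) OR 0)) -> 1
  row 7 [0111]: (((1 XOR 1) XOR (NOT 1 XOR 1)) IMPLIES ((1 AND 0) OR 1)) -> 1
  row 8 [1000]: (((0 XOR 0) XOR (NOT 0 XOR 0)) IMPLIES ((0 AND 1) OR 0)) -> 0
  row 9 [1001]: (((1 XOR 0) XOR (NOT 0 XOR 0)) IMPLIES ((0 AND 1) OR 1)) -> 1
  row 10 [1010]: (((0 XOR 1) XOR (NOT 1 XOR 0)) IMPLIES ((1 AND 1) OR 0)) -> 1
  row 11 [1011]: (((1 XOR 1) XOR (NOT 1 XOR 0)) IMPLIES ((1 AND 1) OR 1)) -> 1
  row 12 [1100]: (((0 XOR 0) XOR (NOT 0 XOR 1)) IMPLIES ((0 AND 1) OR 0)) -> 1
  row 13 [1101]: (((1 XOR 0) XOR (NOT 0 XOR 1)) IMPLIES ((0 AND 1) OR 1)) -> 1
  row 14 [1110]: (((0 XOR 1) XOR (NOT 1 XOR 1)) IMPLIES ((1 AND 1) OR 0)) -> 1
  row 15 [1111]: (((1 XOR 1) XOR (NOT 1 XOR 1)) IMPLIES ((1 AND 1) OR 1)) -> 1
Full result column, 4 rows per line (P1,P2 fixed per line; P3,P4 runs 00..11 left to right):
  rows 0-3 [P1,P2=00]: 0101  = hex 5
  rows 4-7 [P1,P2=01]: 1111  = hex F
  rows 8-11 [P1,P2=10]: 0111  = hex 7
  rows 12-15 [P1,P2=11]: 1111  = hex F
Output column (row 0 .. row 15) = 0101111101111111
Output column grouped in 4s = 0101 1111 0111 1111 = 0x5F7F
Convert to decimal digit by digit (value = value*16 + digit):
  5 -> 5
  5*16 + 15 (F) = 95
  95*16 + 7 = 1527
  1527*16 + 15 (F) = 24447
Decimal = 24447

24447


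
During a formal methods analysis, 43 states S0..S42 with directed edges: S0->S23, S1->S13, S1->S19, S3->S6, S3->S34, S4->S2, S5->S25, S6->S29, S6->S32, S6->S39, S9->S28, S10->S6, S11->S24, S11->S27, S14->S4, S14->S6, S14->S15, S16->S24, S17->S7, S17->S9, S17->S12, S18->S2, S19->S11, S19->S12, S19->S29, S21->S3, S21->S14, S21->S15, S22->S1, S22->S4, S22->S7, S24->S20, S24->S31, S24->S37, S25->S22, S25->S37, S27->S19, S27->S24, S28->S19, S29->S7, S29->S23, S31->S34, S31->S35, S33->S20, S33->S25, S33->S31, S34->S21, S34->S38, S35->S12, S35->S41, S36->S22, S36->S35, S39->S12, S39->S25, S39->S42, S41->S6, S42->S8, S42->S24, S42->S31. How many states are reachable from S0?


BFS from S0:
  layer 0: {S0}
  layer 1: {S23}
Reachable set: {S0, S23}
Count = 2

2


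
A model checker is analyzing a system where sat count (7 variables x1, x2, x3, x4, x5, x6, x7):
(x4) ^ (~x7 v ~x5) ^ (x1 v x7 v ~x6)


CNF with 3 clauses over 7 vars (128 assignments).
An assignment satisfies CNF iff every clause has >=1 true literal.
Check each row (bits = x1,x2,x3,x4,x5,x6,x7; clause T/F shown):
  row 0 [0000000]: clauses=FTT -> 0
  row 1 [0000001]: clauses=FTT -> 0
  row 2 [0000010]: clauses=FTF -> 0
  row 3 [0000011]: clauses=FTT -> 0
  row 4 [0000100]: clauses=FTT -> 0
  (every remaining row is evaluated the same way; all 128 results are listed next)
Full result column, 8 rows per line (x1,x2,x3,x4 fixed per line; x5,x6,x7 runs 000..111 left to right):
  rows 0-7 [x1,x2,x3,x4=0000]: 00000000  (ones: 0)
  rows 8-15 [x1,x2,x3,x4=0001]: 11011000  (ones: 4)
  rows 16-23 [x1,x2,x3,x4=0010]: 00000000  (ones: 0)
  rows 24-31 [x1,x2,x3,x4=0011]: 11011000  (ones: 4)
  rows 32-39 [x1,x2,x3,x4=0100]: 00000000  (ones: 0)
  rows 40-47 [x1,x2,x3,x4=0101]: 11011000  (ones: 4)
  rows 48-55 [x1,x2,x3,x4=0110]: 00000000  (ones: 0)
  rows 56-63 [x1,x2,x3,x4=0111]: 11011000  (ones: 4)
  rows 64-71 [x1,x2,x3,x4=1000]: 00000000  (ones: 0)
  rows 72-79 [x1,x2,x3,x4=1001]: 11111010  (ones: 6)
  rows 80-87 [x1,x2,x3,x4=1010]: 00000000  (ones: 0)
  rows 88-95 [x1,x2,x3,x4=1011]: 11111010  (ones: 6)
  rows 96-103 [x1,x2,x3,x4=1100]: 00000000  (ones: 0)
  rows 104-111 [x1,x2,x3,x4=1101]: 11111010  (ones: 6)
  rows 112-119 [x1,x2,x3,x4=1110]: 00000000  (ones: 0)
  rows 120-127 [x1,x2,x3,x4=1111]: 11111010  (ones: 6)
Satisfying assignments = 0+4+0+4+0+4+0+4+0+6+0+6+0+6+0+6 = 40

40


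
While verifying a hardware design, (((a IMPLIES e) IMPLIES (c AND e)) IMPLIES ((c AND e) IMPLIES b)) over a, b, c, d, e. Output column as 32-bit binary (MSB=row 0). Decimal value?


Formula: (((a IMPLIES e) IMPLIES (c AND e)) IMPLIES ((c AND e) IMPLIES b)) over a, b, c, d, e (32 rows)
Evaluate each row (bits = a,b,c,d,e, MSB first):
  row 0 [00000]: (((0 IMPLIES 0) IMPLIES (0 AND 0)) IMPLIES ((0 AND 0) IMPLIES 0)) -> 1
  row 1 [00001]: (((0 IMPLIES 1) IMPLIES (0 AND 1)) IMPLIES ((0 AND 1) IMPLIES 0)) -> 1
  row 2 [00010]: (((0 IMPLIES 0) IMPLIES (0 AND 0)) IMPLIES ((0 AND 0) IMPLIES 0)) -> 1
  row 3 [00011]: (((0 IMPLIES 1) IMPLIES (0 AND 1)) IMPLIES ((0 AND 1) IMPLIES 0)) -> 1
  row 4 [00100]: (((0 IMPLIES 0) IMPLIES (1 AND 0)) IMPLIES ((1 AND 0) IMPLIES 0)) -> 1
  row 5 [00101]: (((0 IMPLIES 1) IMPLIES (1 AND 1)) IMPLIES ((1 AND 1) IMPLIES 0)) -> 0
  row 6 [00110]: (((0 IMPLIES 0) IMPLIES (1 AND 0)) IMPLIES ((1 AND 0) IMPLIES 0)) -> 1
  row 7 [00111]: (((0 IMPLIES 1) IMPLIES (1 AND 1)) IMPLIES ((1 AND 1) IMPLIES 0)) -> 0
  row 8 [01000]: (((0 IMPLIES 0) IMPLIES (0 AND 0)) IMPLIES ((0 AND 0) IMPLIES 1)) -> 1
  row 9 [01001]: (((0 IMPLIES 1) IMPLIES (0 AND 1)) IMPLIES ((0 AND 1) IMPLIES 1)) -> 1
  row 10 [01010]: (((0 IMPLIES 0) IMPLIES (0 AND 0)) IMPLIES ((0 AND 0) IMPLIES 1)) -> 1
  row 11 [01011]: (((0 IMPLIES 1) IMPLIES (0 AND 1)) IMPLIES ((0 AND 1) IMPLIES 1)) -> 1
  row 12 [01100]: (((0 IMPLIES 0) IMPLIES (1 AND 0)) IMPLIES ((1 AND 0) IMPLIES 1)) -> 1
  row 13 [01101]: (((0 IMPLIES 1) IMPLIES (1 AND 1)) IMPLIES ((1 AND 1) IMPLIES 1)) -> 1
  row 14 [01110]: (((0 IMPLIES 0) IMPLIES (1 AND 0)) IMPLIES ((1 AND 0) IMPLIES 1)) -> 1
  row 15 [01111]: (((0 IMPLIES 1) IMPLIES (1 AND 1)) IMPLIES ((1 AND 1) IMPLIES 1)) -> 1
  row 16 [10000]: (((1 IMPLIES 0) IMPLIES (0 AND 0)) IMPLIES ((0 AND 0) IMPLIES 0)) -> 1
  row 17 [10001]: (((1 IMPLIES 1) IMPLIES (0 AND 1)) IMPLIES ((0 AND 1) IMPLIES 0)) -> 1
  row 18 [10010]: (((1 IMPLIES 0) IMPLIES (0 AND 0)) IMPLIES ((0 AND 0) IMPLIES 0)) -> 1
  row 19 [10011]: (((1 IMPLIES 1) IMPLIES (0 AND 1)) IMPLIES ((0 AND 1) IMPLIES 0)) -> 1
  row 20 [10100]: (((1 IMPLIES 0) IMPLIES (1 AND 0)) IMPLIES ((1 AND 0) IMPLIES 0)) -> 1
  row 21 [10101]: (((1 IMPLIES 1) IMPLIES (1 AND 1)) IMPLIES ((1 AND 1) IMPLIES 0)) -> 0
  row 22 [10110]: (((1 IMPLIES 0) IMPLIES (1 AND 0)) IMPLIES ((1 AND 0) IMPLIES 0)) -> 1
  row 23 [10111]: (((1 IMPLIES 1) IMPLIES (1 AND 1)) IMPLIES ((1 AND 1) IMPLIES 0)) -> 0
  row 24 [11000]: (((1 IMPLIES 0) IMPLIES (0 AND 0)) IMPLIES ((0 AND 0) IMPLIES 1)) -> 1
  row 25 [11001]: (((1 IMPLIES 1) IMPLIES (0 AND 1)) IMPLIES ((0 AND 1) IMPLIES 1)) -> 1
  row 26 [11010]: (((1 IMPLIES 0) IMPLIES (0 AND 0)) IMPLIES ((0 AND 0) IMPLIES 1)) -> 1
  row 27 [11011]: (((1 IMPLIES 1) IMPLIES (0 AND 1)) IMPLIES ((0 AND 1) IMPLIES 1)) -> 1
  row 28 [11100]: (((1 IMPLIES 0) IMPLIES (1 AND 0)) IMPLIES ((1 AND 0) IMPLIES 1)) -> 1
  row 29 [11101]: (((1 IMPLIES 1) IMPLIES (1 AND 1)) IMPLIES ((1 AND 1) IMPLIES 1)) -> 1
  row 30 [11110]: (((1 IMPLIES 0) IMPLIES (1 AND 0)) IMPLIES ((1 AND 0) IMPLIES 1)) -> 1
  row 31 [11111]: (((1 IMPLIES 1) IMPLIES (1 AND 1)) IMPLIES ((1 AND 1) IMPLIES 1)) -> 1
Full result column, 4 rows per line (a,b,c fixed per line; d,e runs 00..11 left to right):
  rows 0-3 [a,b,c=000]: 1111  = hex F
  rows 4-7 [a,b,c=001]: 1010  = hex A
  rows 8-11 [a,b,c=010]: 1111  = hex F
  rows 12-15 [a,b,c=011]: 1111  = hex F
  rows 16-19 [a,b,c=100]: 1111  = hex F
  rows 20-23 [a,b,c=101]: 1010  = hex A
  rows 24-27 [a,b,c=110]: 1111  = hex F
  rows 28-31 [a,b,c=111]: 1111  = hex F
Output column (row 0 .. row 31) = 11111010111111111111101011111111
Output column grouped in 4s = 1111 1010 1111 1111 1111 1010 1111 1111 = 0xFAFFFAFF
Convert to decimal digit by digit (value = value*16 + digit):
  F -> 15
  15*16 + 10 (A) = 250
  250*16 + 15 (F) = 4015
  4015*16 + 15 (F) = 64255
  64255*16 + 15 (F) = 1028095
  1028095*16 + 10 (A) = 16449530
  16449530*16 + 15 (F) = 263192495
  263192495*16 + 15 (F) = 4211079935
Decimal = 4211079935

4211079935


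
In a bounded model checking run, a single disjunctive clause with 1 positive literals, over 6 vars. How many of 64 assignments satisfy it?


Step 1: Total=2^6=64
Step 2: Unsat when all 1 false: 2^5=32
Step 3: Sat=64-32=32

32


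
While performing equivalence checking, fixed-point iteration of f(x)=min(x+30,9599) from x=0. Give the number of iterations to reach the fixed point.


Step 1: x=0, cap=9599, increment=30
Step 2: x grows by 30 each step until capped at 9599; fixed point is x=9599
Step 3: iterations = ceil(9599/30) = 320

320


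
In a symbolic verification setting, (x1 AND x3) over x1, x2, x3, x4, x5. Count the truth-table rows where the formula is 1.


Formula: (x1 AND x3) over 5 vars (32 rows)
Evaluate each row (x1, x2, x3, x4, x5 as bits, MSB first):
  row 0 [00000]: (0 AND 0) -> 0
  row 1 [00001]: (0 AND 0) -> 0
  row 2 [00010]: (0 AND 0) -> 0
  row 3 [00011]: (0 AND 0) -> 0
  row 4 [00100]: (0 AND 1) -> 0
  row 5 [00101]: (0 AND 1) -> 0
  row 6 [00110]: (0 AND 1) -> 0
  row 7 [00111]: (0 AND 1) -> 0
  row 8 [01000]: (0 AND 0) -> 0
  row 9 [01001]: (0 AND 0) -> 0
  row 10 [01010]: (0 AND 0) -> 0
  row 11 [01011]: (0 AND 0) -> 0
  row 12 [01100]: (0 AND 1) -> 0
  row 13 [01101]: (0 AND 1) -> 0
  row 14 [01110]: (0 AND 1) -> 0
  row 15 [01111]: (0 AND 1) -> 0
  row 16 [10000]: (1 AND 0) -> 0
  row 17 [10001]: (1 AND 0) -> 0
  row 18 [10010]: (1 AND 0) -> 0
  row 19 [10011]: (1 AND 0) -> 0
  row 20 [10100]: (1 AND 1) -> 1
  row 21 [10101]: (1 AND 1) -> 1
  row 22 [10110]: (1 AND 1) -> 1
  row 23 [10111]: (1 AND 1) -> 1
  row 24 [11000]: (1 AND 0) -> 0
  row 25 [11001]: (1 AND 0) -> 0
  row 26 [11010]: (1 AND 0) -> 0
  row 27 [11011]: (1 AND 0) -> 0
  row 28 [11100]: (1 AND 1) -> 1
  row 29 [11101]: (1 AND 1) -> 1
  row 30 [11110]: (1 AND 1) -> 1
  row 31 [11111]: (1 AND 1) -> 1
Full result column, 8 rows per line (x1,x2 fixed per line; x3,x4,x5 runs 000..111 left to right):
  rows 0-7 [x1,x2=00]: 00000000  (ones: 0)
  rows 8-15 [x1,x2=01]: 00000000  (ones: 0)
  rows 16-23 [x1,x2=10]: 00001111  (ones: 4)
  rows 24-31 [x1,x2=11]: 00001111  (ones: 4)
Count of 1-rows = 0+0+4+4 = 8

8


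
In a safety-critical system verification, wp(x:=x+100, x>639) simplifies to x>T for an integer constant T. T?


Formula: wp(x:=E, P) = P[E/x] (substitute E for x in postcondition)
Step 1: Postcondition: x>639
Step 2: Substitute x+100 for x: x+100>639
Step 3: Solve for x: x > 639-100 = 539

539


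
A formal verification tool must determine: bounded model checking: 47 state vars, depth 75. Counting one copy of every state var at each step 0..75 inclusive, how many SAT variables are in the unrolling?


BMC unrolls to depth k, creating one copy of each state var for steps 0..k.
Step count = 75 + 1 = 76 (steps 0 through 75)
Vars per step = 47
Total = 47 * 76 = 3572

3572


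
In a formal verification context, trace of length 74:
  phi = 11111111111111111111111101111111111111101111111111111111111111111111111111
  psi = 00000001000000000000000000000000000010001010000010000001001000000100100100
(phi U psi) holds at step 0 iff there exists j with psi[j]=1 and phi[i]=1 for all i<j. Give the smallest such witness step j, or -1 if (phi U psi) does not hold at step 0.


(phi U psi) at 0: need smallest j with psi[j]=1 and phi[i]=1 for all i in [0,j).
Scan from step 0:
  step 0: phi=1, psi=0 -> continue
  step 1: phi=1, psi=0 -> continue
  step 2: phi=1, psi=0 -> continue
  step 3: phi=1, psi=0 -> continue
  step 7: psi=1 and phi held for [0,7) -> witness found
Witness step = 7

7


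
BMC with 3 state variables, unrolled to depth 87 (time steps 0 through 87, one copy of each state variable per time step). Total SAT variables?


BMC unrolls to depth k, creating one copy of each state var for steps 0..k.
Step count = 87 + 1 = 88 (steps 0 through 87)
Vars per step = 3
Total = 3 * 88 = 264

264


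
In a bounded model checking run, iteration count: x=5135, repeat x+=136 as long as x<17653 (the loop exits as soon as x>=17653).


Step 1: x goes from 5135 toward 17653 by 136; the body runs while x<17653, so iterations = ceil((bound-start)/step)
Step 2: Distance=12518
Step 3: ceil(12518/136)=93

93


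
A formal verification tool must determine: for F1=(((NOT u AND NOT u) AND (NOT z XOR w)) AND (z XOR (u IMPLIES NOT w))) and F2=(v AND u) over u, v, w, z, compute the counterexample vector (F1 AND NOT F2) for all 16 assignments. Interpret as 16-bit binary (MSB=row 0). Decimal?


F1 = (((NOT u AND NOT u) AND (NOT z XOR w)) AND (z XOR (u IMPLIES NOT w)))
F2 = (v AND u)
Counterexample to F1=>F2 is where F1=1 and F2=0.
Evaluate each row (bits = u,v,w,z, MSB first):
  row 0 [0000]: F1=1 F2=0 -> F1&~F2 -> 1
  row 1 [0001]: F1=0 F2=0 -> F1&~F2 -> 0
  row 2 [0010]: F1=0 F2=0 -> F1&~F2 -> 0
  row 3 [0011]: F1=0 F2=0 -> F1&~F2 -> 0
  row 4 [0100]: F1=1 F2=0 -> F1&~F2 -> 1
  row 5 [0101]: F1=0 F2=0 -> F1&~F2 -> 0
  row 6 [0110]: F1=0 F2=0 -> F1&~F2 -> 0
  row 7 [0111]: F1=0 F2=0 -> F1&~F2 -> 0
  row 8 [1000]: F1=0 F2=0 -> F1&~F2 -> 0
  row 9 [1001]: F1=0 F2=0 -> F1&~F2 -> 0
  row 10 [1010]: F1=0 F2=0 -> F1&~F2 -> 0
  row 11 [1011]: F1=0 F2=0 -> F1&~F2 -> 0
  row 12 [1100]: F1=0 F2=1 -> F1&~F2 -> 0
  row 13 [1101]: F1=0 F2=1 -> F1&~F2 -> 0
  row 14 [1110]: F1=0 F2=1 -> F1&~F2 -> 0
  row 15 [1111]: F1=0 F2=1 -> F1&~F2 -> 0
Full result column, 4 rows per line (u,v fixed per line; w,z runs 00..11 left to right):
  rows 0-3 [u,v=00]: 1000  = hex 8
  rows 4-7 [u,v=01]: 1000  = hex 8
  rows 8-11 [u,v=10]: 0000  = hex 0
  rows 12-15 [u,v=11]: 0000  = hex 0
Counterexample vector (row 0 .. row 15) = 1000100000000000
Output column grouped in 4s = 1000 1000 0000 0000 = 0x8800
Convert to decimal digit by digit (value = value*16 + digit):
  8 -> 8
  8*16 + 8 = 136
  136*16 + 0 = 2176
  2176*16 + 0 = 34816
Decimal = 34816

34816


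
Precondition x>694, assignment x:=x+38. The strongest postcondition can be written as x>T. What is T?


Formula: sp(P, x:=E) = exists old_x. (x = E[old_x/x]) AND P[old_x/x] (old_x is the value of x before the assignment; eliminate old_x by solving x = E[old_x/x] for old_x)
Step 1: Precondition P: x>694, i.e. old_x > 694
Step 2: Assignment gives x = old_x + 38, so old_x = x - 38
Step 3: Substitute into P: x - 38 > 694
Step 4: Simplify: x > 694+38 = 732

732


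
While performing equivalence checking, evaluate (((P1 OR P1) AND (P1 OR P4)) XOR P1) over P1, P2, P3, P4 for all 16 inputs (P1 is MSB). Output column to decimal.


Formula: (((P1 OR P1) AND (P1 OR P4)) XOR P1) over P1, P2, P3, P4 (16 rows)
Evaluate each row (bits = P1,P2,P3,P4, MSB first):
  row 0 [0000]: (((0 OR 0) AND (0 OR 0)) XOR 0) -> 0
  row 1 [0001]: (((0 OR 0) AND (0 OR 1)) XOR 0) -> 0
  row 2 [0010]: (((0 OR 0) AND (0 OR 0)) XOR 0) -> 0
  row 3 [0011]: (((0 OR 0) AND (0 OR 1)) XOR 0) -> 0
  row 4 [0100]: (((0 OR 0) AND (0 OR 0)) XOR 0) -> 0
  row 5 [0101]: (((0 OR 0) AND (0 OR 1)) XOR 0) -> 0
  row 6 [0110]: (((0 OR 0) AND (0 OR 0)) XOR 0) -> 0
  row 7 [0111]: (((0 OR 0) AND (0 OR 1)) XOR 0) -> 0
  row 8 [1000]: (((1 OR 1) AND (1 OR 0)) XOR 1) -> 0
  row 9 [1001]: (((1 OR 1) AND (1 OR 1)) XOR 1) -> 0
  row 10 [1010]: (((1 OR 1) AND (1 OR 0)) XOR 1) -> 0
  row 11 [1011]: (((1 OR 1) AND (1 OR 1)) XOR 1) -> 0
  row 12 [1100]: (((1 OR 1) AND (1 OR 0)) XOR 1) -> 0
  row 13 [1101]: (((1 OR 1) AND (1 OR 1)) XOR 1) -> 0
  row 14 [1110]: (((1 OR 1) AND (1 OR 0)) XOR 1) -> 0
  row 15 [1111]: (((1 OR 1) AND (1 OR 1)) XOR 1) -> 0
Full result column, 4 rows per line (P1,P2 fixed per line; P3,P4 runs 00..11 left to right):
  rows 0-3 [P1,P2=00]: 0000  = hex 0
  rows 4-7 [P1,P2=01]: 0000  = hex 0
  rows 8-11 [P1,P2=10]: 0000  = hex 0
  rows 12-15 [P1,P2=11]: 0000  = hex 0
Output column (row 0 .. row 15) = 0000000000000000
Output column grouped in 4s = 0000 0000 0000 0000 = 0x0000
Convert to decimal digit by digit (value = value*16 + digit):
  0 -> 0
  0*16 + 0 = 0
  0*16 + 0 = 0
  0*16 + 0 = 0
Decimal = 0

0


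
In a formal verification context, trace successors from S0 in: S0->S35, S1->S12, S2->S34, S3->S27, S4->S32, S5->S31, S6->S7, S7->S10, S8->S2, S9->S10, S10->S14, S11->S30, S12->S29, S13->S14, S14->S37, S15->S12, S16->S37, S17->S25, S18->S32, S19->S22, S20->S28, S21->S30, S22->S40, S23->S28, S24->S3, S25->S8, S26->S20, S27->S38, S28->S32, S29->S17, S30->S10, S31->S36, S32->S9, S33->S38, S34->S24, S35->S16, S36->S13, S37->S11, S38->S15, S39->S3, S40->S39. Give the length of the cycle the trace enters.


Trace from S0 until a state repeats:
  S0 -> S35 -> S16 -> S37 -> S11 -> S30 -> S10 -> S14 -> S37
S37 first seen at step 3, revisited at step 8.
Cycle length = 8 - 3 = 5

5


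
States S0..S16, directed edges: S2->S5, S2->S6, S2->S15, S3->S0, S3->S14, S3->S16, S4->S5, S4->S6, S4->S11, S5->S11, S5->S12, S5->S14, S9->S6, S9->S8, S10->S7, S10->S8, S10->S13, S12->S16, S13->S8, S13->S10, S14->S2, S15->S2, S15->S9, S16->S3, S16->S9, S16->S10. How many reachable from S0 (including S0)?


BFS from S0:
  layer 0: {S0}
Reachable set: {S0}
Count = 1

1


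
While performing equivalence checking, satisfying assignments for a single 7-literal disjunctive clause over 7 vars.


Step 1: Total=2^7=128
Step 2: Unsat when all 7 false: 2^0=1
Step 3: Sat=128-1=127

127


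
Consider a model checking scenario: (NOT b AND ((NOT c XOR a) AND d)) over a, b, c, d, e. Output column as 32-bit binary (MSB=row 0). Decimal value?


Formula: (NOT b AND ((NOT c XOR a) AND d)) over a, b, c, d, e (32 rows)
Evaluate each row (bits = a,b,c,d,e, MSB first):
  row 0 [00000]: (NOT 0 AND ((NOT 0 XOR 0) AND 0)) -> 0
  row 1 [00001]: (NOT 0 AND ((NOT 0 XOR 0) AND 0)) -> 0
  row 2 [00010]: (NOT 0 AND ((NOT 0 XOR 0) AND 1)) -> 1
  row 3 [00011]: (NOT 0 AND ((NOT 0 XOR 0) AND 1)) -> 1
  row 4 [00100]: (NOT 0 AND ((NOT 1 XOR 0) AND 0)) -> 0
  row 5 [00101]: (NOT 0 AND ((NOT 1 XOR 0) AND 0)) -> 0
  row 6 [00110]: (NOT 0 AND ((NOT 1 XOR 0) AND 1)) -> 0
  row 7 [00111]: (NOT 0 AND ((NOT 1 XOR 0) AND 1)) -> 0
  row 8 [01000]: (NOT 1 AND ((NOT 0 XOR 0) AND 0)) -> 0
  row 9 [01001]: (NOT 1 AND ((NOT 0 XOR 0) AND 0)) -> 0
  row 10 [01010]: (NOT 1 AND ((NOT 0 XOR 0) AND 1)) -> 0
  row 11 [01011]: (NOT 1 AND ((NOT 0 XOR 0) AND 1)) -> 0
  row 12 [01100]: (NOT 1 AND ((NOT 1 XOR 0) AND 0)) -> 0
  row 13 [01101]: (NOT 1 AND ((NOT 1 XOR 0) AND 0)) -> 0
  row 14 [01110]: (NOT 1 AND ((NOT 1 XOR 0) AND 1)) -> 0
  row 15 [01111]: (NOT 1 AND ((NOT 1 XOR 0) AND 1)) -> 0
  row 16 [10000]: (NOT 0 AND ((NOT 0 XOR 1) AND 0)) -> 0
  row 17 [10001]: (NOT 0 AND ((NOT 0 XOR 1) AND 0)) -> 0
  row 18 [10010]: (NOT 0 AND ((NOT 0 XOR 1) AND 1)) -> 0
  row 19 [10011]: (NOT 0 AND ((NOT 0 XOR 1) AND 1)) -> 0
  row 20 [10100]: (NOT 0 AND ((NOT 1 XOR 1) AND 0)) -> 0
  row 21 [10101]: (NOT 0 AND ((NOT 1 XOR 1) AND 0)) -> 0
  row 22 [10110]: (NOT 0 AND ((NOT 1 XOR 1) AND 1)) -> 1
  row 23 [10111]: (NOT 0 AND ((NOT 1 XOR 1) AND 1)) -> 1
  row 24 [11000]: (NOT 1 AND ((NOT 0 XOR 1) AND 0)) -> 0
  row 25 [11001]: (NOT 1 AND ((NOT 0 XOR 1) AND 0)) -> 0
  row 26 [11010]: (NOT 1 AND ((NOT 0 XOR 1) AND 1)) -> 0
  row 27 [11011]: (NOT 1 AND ((NOT 0 XOR 1) AND 1)) -> 0
  row 28 [11100]: (NOT 1 AND ((NOT 1 XOR 1) AND 0)) -> 0
  row 29 [11101]: (NOT 1 AND ((NOT 1 XOR 1) AND 0)) -> 0
  row 30 [11110]: (NOT 1 AND ((NOT 1 XOR 1) AND 1)) -> 0
  row 31 [11111]: (NOT 1 AND ((NOT 1 XOR 1) AND 1)) -> 0
Full result column, 4 rows per line (a,b,c fixed per line; d,e runs 00..11 left to right):
  rows 0-3 [a,b,c=000]: 0011  = hex 3
  rows 4-7 [a,b,c=001]: 0000  = hex 0
  rows 8-11 [a,b,c=010]: 0000  = hex 0
  rows 12-15 [a,b,c=011]: 0000  = hex 0
  rows 16-19 [a,b,c=100]: 0000  = hex 0
  rows 20-23 [a,b,c=101]: 0011  = hex 3
  rows 24-27 [a,b,c=110]: 0000  = hex 0
  rows 28-31 [a,b,c=111]: 0000  = hex 0
Output column (row 0 .. row 31) = 00110000000000000000001100000000
Output column grouped in 4s = 0011 0000 0000 0000 0000 0011 0000 0000 = 0x30000300
Convert to decimal digit by digit (value = value*16 + digit):
  3 -> 3
  3*16 + 0 = 48
  48*16 + 0 = 768
  768*16 + 0 = 12288
  12288*16 + 0 = 196608
  196608*16 + 3 = 3145731
  3145731*16 + 0 = 50331696
  50331696*16 + 0 = 805307136
Decimal = 805307136

805307136


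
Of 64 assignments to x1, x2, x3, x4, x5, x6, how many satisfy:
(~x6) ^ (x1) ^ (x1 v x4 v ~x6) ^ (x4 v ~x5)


CNF with 4 clauses over 6 vars (64 assignments).
An assignment satisfies CNF iff every clause has >=1 true literal.
Check each row (bits = x1,x2,x3,x4,x5,x6; clause T/F shown):
  row 0 [000000]: clauses=TFTT -> 0
  row 1 [000001]: clauses=FFFT -> 0
  row 2 [000010]: clauses=TFTF -> 0
  row 3 [000011]: clauses=FFFF -> 0
  row 4 [000100]: clauses=TFTT -> 0
  (every remaining row is evaluated the same way; all 64 results are listed next)
Full result column, 8 rows per line (x1,x2,x3 fixed per line; x4,x5,x6 runs 000..111 left to right):
  rows 0-7 [x1,x2,x3=000]: 00000000  (ones: 0)
  rows 8-15 [x1,x2,x3=001]: 00000000  (ones: 0)
  rows 16-23 [x1,x2,x3=010]: 00000000  (ones: 0)
  rows 24-31 [x1,x2,x3=011]: 00000000  (ones: 0)
  rows 32-39 [x1,x2,x3=100]: 10001010  (ones: 3)
  rows 40-47 [x1,x2,x3=101]: 10001010  (ones: 3)
  rows 48-55 [x1,x2,x3=110]: 10001010  (ones: 3)
  rows 56-63 [x1,x2,x3=111]: 10001010  (ones: 3)
Satisfying assignments = 0+0+0+0+3+3+3+3 = 12

12


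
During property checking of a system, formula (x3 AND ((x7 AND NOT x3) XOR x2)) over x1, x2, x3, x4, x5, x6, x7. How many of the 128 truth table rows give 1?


Formula: (x3 AND ((x7 AND NOT x3) XOR x2)) over 7 vars (128 rows)
Evaluate each row (x1, x2, x3, x4, x5, x6, x7 as bits, MSB first):
  row 0 [0000000]: (0 AND ((0 AND NOT 0) XOR 0)) -> 0
  row 1 [0000001]: (0 AND ((1 AND NOT 0) XOR 0)) -> 0
  row 2 [0000010]: (0 AND ((0 AND NOT 0) XOR 0)) -> 0
  row 3 [0000011]: (0 AND ((1 AND NOT 0) XOR 0)) -> 0
  row 4 [0000100]: (0 AND ((0 AND NOT 0) XOR 0)) -> 0
  (every remaining row is evaluated the same way; all 128 results are listed next)
Full result column, 8 rows per line (x1,x2,x3,x4 fixed per line; x5,x6,x7 runs 000..111 left to right):
  rows 0-7 [x1,x2,x3,x4=0000]: 00000000  (ones: 0)
  rows 8-15 [x1,x2,x3,x4=0001]: 00000000  (ones: 0)
  rows 16-23 [x1,x2,x3,x4=0010]: 00000000  (ones: 0)
  rows 24-31 [x1,x2,x3,x4=0011]: 00000000  (ones: 0)
  rows 32-39 [x1,x2,x3,x4=0100]: 00000000  (ones: 0)
  rows 40-47 [x1,x2,x3,x4=0101]: 00000000  (ones: 0)
  rows 48-55 [x1,x2,x3,x4=0110]: 11111111  (ones: 8)
  rows 56-63 [x1,x2,x3,x4=0111]: 11111111  (ones: 8)
  rows 64-71 [x1,x2,x3,x4=1000]: 00000000  (ones: 0)
  rows 72-79 [x1,x2,x3,x4=1001]: 00000000  (ones: 0)
  rows 80-87 [x1,x2,x3,x4=1010]: 00000000  (ones: 0)
  rows 88-95 [x1,x2,x3,x4=1011]: 00000000  (ones: 0)
  rows 96-103 [x1,x2,x3,x4=1100]: 00000000  (ones: 0)
  rows 104-111 [x1,x2,x3,x4=1101]: 00000000  (ones: 0)
  rows 112-119 [x1,x2,x3,x4=1110]: 11111111  (ones: 8)
  rows 120-127 [x1,x2,x3,x4=1111]: 11111111  (ones: 8)
Count of 1-rows = 0+0+0+0+0+0+8+8+0+0+0+0+0+0+8+8 = 32

32


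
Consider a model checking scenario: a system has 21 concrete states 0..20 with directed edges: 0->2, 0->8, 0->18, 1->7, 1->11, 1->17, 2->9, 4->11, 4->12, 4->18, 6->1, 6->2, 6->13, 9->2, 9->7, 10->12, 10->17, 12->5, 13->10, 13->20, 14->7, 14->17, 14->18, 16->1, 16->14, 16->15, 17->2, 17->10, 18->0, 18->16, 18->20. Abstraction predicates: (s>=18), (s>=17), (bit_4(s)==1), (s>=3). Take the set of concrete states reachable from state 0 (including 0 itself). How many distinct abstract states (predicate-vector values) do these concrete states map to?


BFS from 0:
Concrete reachable: {0, 1, 2, 5, 7, 8, 9, 10, 11, 12, 14, 15, 16, 17, 18, 20}
Abstract via predicates (s>=18), (s>=17), (bit_4(s)==1), (s>=3):
  (0,0,0,0) <- {0, 1, 2}
  (0,0,0,1) <- {5, 7, 8, 9, 10, 11, 12, 14, 15}
  (0,0,1,1) <- {16}
  (0,1,1,1) <- {17}
  (1,1,1,1) <- {18, 20}
Distinct abstract states = 5

5


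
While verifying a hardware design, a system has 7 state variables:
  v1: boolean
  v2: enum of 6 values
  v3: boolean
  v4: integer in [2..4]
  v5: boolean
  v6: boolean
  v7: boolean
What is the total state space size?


State space = product of domain sizes of all variables.
Domain sizes:
  v1 (boolean): 2
  v2 (enum of 6 values): 6
  v3 (boolean): 2
  v4 (integer in [2..4]): 3
  v5 (boolean): 2
  v6 (boolean): 2
  v7 (boolean): 2
Product = 2 * 6 * 2 * 3 * 2 * 2 * 2 = 576

576


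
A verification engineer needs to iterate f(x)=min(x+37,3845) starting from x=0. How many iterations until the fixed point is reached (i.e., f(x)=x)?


Step 1: x=0, cap=3845, increment=37
Step 2: x grows by 37 each step until capped at 3845; fixed point is x=3845
Step 3: iterations = ceil(3845/37) = 104

104


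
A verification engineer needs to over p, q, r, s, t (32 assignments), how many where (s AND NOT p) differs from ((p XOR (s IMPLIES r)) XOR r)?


F1 = (s AND NOT p)
F2 = ((p XOR (s IMPLIES r)) XOR r)
Evaluate both on each of 32 rows (bits = p,q,r,s,t):
  row 0 [00000]: F1=0 F2=1 (differ) -> 1
  row 1 [00001]: F1=0 F2=1 (differ) -> 1
  row 2 [00010]: F1=1 F2=0 (differ) -> 1
  row 3 [00011]: F1=1 F2=0 (differ) -> 1
  row 4 [00100]: F1=0 F2=0 -> 0
  row 5 [00101]: F1=0 F2=0 -> 0
  row 6 [00110]: F1=1 F2=0 (differ) -> 1
  row 7 [00111]: F1=1 F2=0 (differ) -> 1
  row 8 [01000]: F1=0 F2=1 (differ) -> 1
  row 9 [01001]: F1=0 F2=1 (differ) -> 1
  row 10 [01010]: F1=1 F2=0 (differ) -> 1
  row 11 [01011]: F1=1 F2=0 (differ) -> 1
  row 12 [01100]: F1=0 F2=0 -> 0
  row 13 [01101]: F1=0 F2=0 -> 0
  row 14 [01110]: F1=1 F2=0 (differ) -> 1
  row 15 [01111]: F1=1 F2=0 (differ) -> 1
  row 16 [10000]: F1=0 F2=0 -> 0
  row 17 [10001]: F1=0 F2=0 -> 0
  row 18 [10010]: F1=0 F2=1 (differ) -> 1
  row 19 [10011]: F1=0 F2=1 (differ) -> 1
  row 20 [10100]: F1=0 F2=1 (differ) -> 1
  row 21 [10101]: F1=0 F2=1 (differ) -> 1
  row 22 [10110]: F1=0 F2=1 (differ) -> 1
  row 23 [10111]: F1=0 F2=1 (differ) -> 1
  row 24 [11000]: F1=0 F2=0 -> 0
  row 25 [11001]: F1=0 F2=0 -> 0
  row 26 [11010]: F1=0 F2=1 (differ) -> 1
  row 27 [11011]: F1=0 F2=1 (differ) -> 1
  row 28 [11100]: F1=0 F2=1 (differ) -> 1
  row 29 [11101]: F1=0 F2=1 (differ) -> 1
  row 30 [11110]: F1=0 F2=1 (differ) -> 1
  row 31 [11111]: F1=0 F2=1 (differ) -> 1
Full result column, 8 rows per line (p,q fixed per line; r,s,t runs 000..111 left to right):
  rows 0-7 [p,q=00]: 11110011  (ones: 6)
  rows 8-15 [p,q=01]: 11110011  (ones: 6)
  rows 16-23 [p,q=10]: 00111111  (ones: 6)
  rows 24-31 [p,q=11]: 00111111  (ones: 6)
Disagreements = 6+6+6+6 = 24

24


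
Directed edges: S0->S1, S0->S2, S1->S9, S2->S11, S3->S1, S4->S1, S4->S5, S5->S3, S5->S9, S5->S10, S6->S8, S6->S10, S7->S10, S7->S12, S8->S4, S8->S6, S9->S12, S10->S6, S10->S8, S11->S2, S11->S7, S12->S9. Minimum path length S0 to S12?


BFS layer-by-layer from S0:
  dist 0: {S0}
  dist 1: {S1, S2}
  dist 2: {S9, S11}
  dist 3: {S7, S12}
  -> S12 reached at distance 3
Shortest path length = 3

3


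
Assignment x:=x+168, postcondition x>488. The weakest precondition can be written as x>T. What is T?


Formula: wp(x:=E, P) = P[E/x] (substitute E for x in postcondition)
Step 1: Postcondition: x>488
Step 2: Substitute x+168 for x: x+168>488
Step 3: Solve for x: x > 488-168 = 320

320


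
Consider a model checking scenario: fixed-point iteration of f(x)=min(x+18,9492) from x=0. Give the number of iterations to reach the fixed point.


Step 1: x=0, cap=9492, increment=18
Step 2: x grows by 18 each step until capped at 9492; fixed point is x=9492
Step 3: iterations = ceil(9492/18) = 528

528


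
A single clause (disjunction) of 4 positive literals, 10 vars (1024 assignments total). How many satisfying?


Step 1: Total=2^10=1024
Step 2: Unsat when all 4 false: 2^6=64
Step 3: Sat=1024-64=960

960


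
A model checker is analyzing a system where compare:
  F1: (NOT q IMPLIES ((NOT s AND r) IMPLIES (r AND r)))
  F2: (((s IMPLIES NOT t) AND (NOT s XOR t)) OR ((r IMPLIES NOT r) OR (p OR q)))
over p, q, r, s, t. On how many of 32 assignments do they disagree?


F1 = (NOT q IMPLIES ((NOT s AND r) IMPLIES (r AND r)))
F2 = (((s IMPLIES NOT t) AND (NOT s XOR t)) OR ((r IMPLIES NOT r) OR (p OR q)))
Evaluate both on each of 32 rows (bits = p,q,r,s,t):
  row 0 [00000]: F1=1 F2=1 -> 0
  row 1 [00001]: F1=1 F2=1 -> 0
  row 2 [00010]: F1=1 F2=1 -> 0
  row 3 [00011]: F1=1 F2=1 -> 0
  row 4 [00100]: F1=1 F2=1 -> 0
  row 5 [00101]: F1=1 F2=0 (differ) -> 1
  row 6 [00110]: F1=1 F2=0 (differ) -> 1
  row 7 [00111]: F1=1 F2=0 (differ) -> 1
  row 8 [01000]: F1=1 F2=1 -> 0
  row 9 [01001]: F1=1 F2=1 -> 0
  row 10 [01010]: F1=1 F2=1 -> 0
  row 11 [01011]: F1=1 F2=1 -> 0
  row 12 [01100]: F1=1 F2=1 -> 0
  row 13 [01101]: F1=1 F2=1 -> 0
  row 14 [01110]: F1=1 F2=1 -> 0
  row 15 [01111]: F1=1 F2=1 -> 0
  row 16 [10000]: F1=1 F2=1 -> 0
  row 17 [10001]: F1=1 F2=1 -> 0
  row 18 [10010]: F1=1 F2=1 -> 0
  row 19 [10011]: F1=1 F2=1 -> 0
  row 20 [10100]: F1=1 F2=1 -> 0
  row 21 [10101]: F1=1 F2=1 -> 0
  row 22 [10110]: F1=1 F2=1 -> 0
  row 23 [10111]: F1=1 F2=1 -> 0
  row 24 [11000]: F1=1 F2=1 -> 0
  row 25 [11001]: F1=1 F2=1 -> 0
  row 26 [11010]: F1=1 F2=1 -> 0
  row 27 [11011]: F1=1 F2=1 -> 0
  row 28 [11100]: F1=1 F2=1 -> 0
  row 29 [11101]: F1=1 F2=1 -> 0
  row 30 [11110]: F1=1 F2=1 -> 0
  row 31 [11111]: F1=1 F2=1 -> 0
Full result column, 8 rows per line (p,q fixed per line; r,s,t runs 000..111 left to right):
  rows 0-7 [p,q=00]: 00000111  (ones: 3)
  rows 8-15 [p,q=01]: 00000000  (ones: 0)
  rows 16-23 [p,q=10]: 00000000  (ones: 0)
  rows 24-31 [p,q=11]: 00000000  (ones: 0)
Disagreements = 3+0+0+0 = 3

3


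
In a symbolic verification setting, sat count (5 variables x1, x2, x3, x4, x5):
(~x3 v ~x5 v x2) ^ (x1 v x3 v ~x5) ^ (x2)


CNF with 3 clauses over 5 vars (32 assignments).
An assignment satisfies CNF iff every clause has >=1 true literal.
Check each row (bits = x1,x2,x3,x4,x5; clause T/F shown):
  row 0 [00000]: clauses=TTF -> 0
  row 1 [00001]: clauses=TFF -> 0
  row 2 [00010]: clauses=TTF -> 0
  row 3 [00011]: clauses=TFF -> 0
  row 4 [00100]: clauses=TTF -> 0
  row 5 [00101]: clauses=FTF -> 0
  row 6 [00110]: clauses=TTF -> 0
  row 7 [00111]: clauses=FTF -> 0
  row 8 [01000]: clauses=TTT -> 1
  row 9 [01001]: clauses=TFT -> 0
  row 10 [01010]: clauses=TTT -> 1
  row 11 [01011]: clauses=TFT -> 0
  row 12 [01100]: clauses=TTT -> 1
  row 13 [01101]: clauses=TTT -> 1
  row 14 [01110]: clauses=TTT -> 1
  row 15 [01111]: clauses=TTT -> 1
  row 16 [10000]: clauses=TTF -> 0
  row 17 [10001]: clauses=TTF -> 0
  row 18 [10010]: clauses=TTF -> 0
  row 19 [10011]: clauses=TTF -> 0
  row 20 [10100]: clauses=TTF -> 0
  row 21 [10101]: clauses=FTF -> 0
  row 22 [10110]: clauses=TTF -> 0
  row 23 [10111]: clauses=FTF -> 0
  row 24 [11000]: clauses=TTT -> 1
  row 25 [11001]: clauses=TTT -> 1
  row 26 [11010]: clauses=TTT -> 1
  row 27 [11011]: clauses=TTT -> 1
  row 28 [11100]: clauses=TTT -> 1
  row 29 [11101]: clauses=TTT -> 1
  row 30 [11110]: clauses=TTT -> 1
  row 31 [11111]: clauses=TTT -> 1
Full result column, 8 rows per line (x1,x2 fixed per line; x3,x4,x5 runs 000..111 left to right):
  rows 0-7 [x1,x2=00]: 00000000  (ones: 0)
  rows 8-15 [x1,x2=01]: 10101111  (ones: 6)
  rows 16-23 [x1,x2=10]: 00000000  (ones: 0)
  rows 24-31 [x1,x2=11]: 11111111  (ones: 8)
Satisfying assignments = 0+6+0+8 = 14

14


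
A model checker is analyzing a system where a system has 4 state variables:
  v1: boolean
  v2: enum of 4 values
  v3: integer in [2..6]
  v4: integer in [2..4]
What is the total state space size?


State space = product of domain sizes of all variables.
Domain sizes:
  v1 (boolean): 2
  v2 (enum of 4 values): 4
  v3 (integer in [2..6]): 5
  v4 (integer in [2..4]): 3
Product = 2 * 4 * 5 * 3 = 120

120


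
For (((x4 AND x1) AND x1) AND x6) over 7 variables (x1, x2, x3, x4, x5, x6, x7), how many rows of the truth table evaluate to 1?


Formula: (((x4 AND x1) AND x1) AND x6) over 7 vars (128 rows)
Evaluate each row (x1, x2, x3, x4, x5, x6, x7 as bits, MSB first):
  row 0 [0000000]: (((0 AND 0) AND 0) AND 0) -> 0
  row 1 [0000001]: (((0 AND 0) AND 0) AND 0) -> 0
  row 2 [0000010]: (((0 AND 0) AND 0) AND 1) -> 0
  row 3 [0000011]: (((0 AND 0) AND 0) AND 1) -> 0
  row 4 [0000100]: (((0 AND 0) AND 0) AND 0) -> 0
  (every remaining row is evaluated the same way; all 128 results are listed next)
Full result column, 8 rows per line (x1,x2,x3,x4 fixed per line; x5,x6,x7 runs 000..111 left to right):
  rows 0-7 [x1,x2,x3,x4=0000]: 00000000  (ones: 0)
  rows 8-15 [x1,x2,x3,x4=0001]: 00000000  (ones: 0)
  rows 16-23 [x1,x2,x3,x4=0010]: 00000000  (ones: 0)
  rows 24-31 [x1,x2,x3,x4=0011]: 00000000  (ones: 0)
  rows 32-39 [x1,x2,x3,x4=0100]: 00000000  (ones: 0)
  rows 40-47 [x1,x2,x3,x4=0101]: 00000000  (ones: 0)
  rows 48-55 [x1,x2,x3,x4=0110]: 00000000  (ones: 0)
  rows 56-63 [x1,x2,x3,x4=0111]: 00000000  (ones: 0)
  rows 64-71 [x1,x2,x3,x4=1000]: 00000000  (ones: 0)
  rows 72-79 [x1,x2,x3,x4=1001]: 00110011  (ones: 4)
  rows 80-87 [x1,x2,x3,x4=1010]: 00000000  (ones: 0)
  rows 88-95 [x1,x2,x3,x4=1011]: 00110011  (ones: 4)
  rows 96-103 [x1,x2,x3,x4=1100]: 00000000  (ones: 0)
  rows 104-111 [x1,x2,x3,x4=1101]: 00110011  (ones: 4)
  rows 112-119 [x1,x2,x3,x4=1110]: 00000000  (ones: 0)
  rows 120-127 [x1,x2,x3,x4=1111]: 00110011  (ones: 4)
Count of 1-rows = 0+0+0+0+0+0+0+0+0+4+0+4+0+4+0+4 = 16

16


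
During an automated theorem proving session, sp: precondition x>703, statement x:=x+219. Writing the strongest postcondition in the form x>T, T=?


Formula: sp(P, x:=E) = exists old_x. (x = E[old_x/x]) AND P[old_x/x] (old_x is the value of x before the assignment; eliminate old_x by solving x = E[old_x/x] for old_x)
Step 1: Precondition P: x>703, i.e. old_x > 703
Step 2: Assignment gives x = old_x + 219, so old_x = x - 219
Step 3: Substitute into P: x - 219 > 703
Step 4: Simplify: x > 703+219 = 922

922


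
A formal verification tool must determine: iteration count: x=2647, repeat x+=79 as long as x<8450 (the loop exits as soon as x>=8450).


Step 1: x goes from 2647 toward 8450 by 79; the body runs while x<8450, so iterations = ceil((bound-start)/step)
Step 2: Distance=5803
Step 3: ceil(5803/79)=74

74


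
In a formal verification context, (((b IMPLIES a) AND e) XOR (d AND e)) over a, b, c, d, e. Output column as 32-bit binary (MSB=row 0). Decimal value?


Formula: (((b IMPLIES a) AND e) XOR (d AND e)) over a, b, c, d, e (32 rows)
Evaluate each row (bits = a,b,c,d,e, MSB first):
  row 0 [00000]: (((0 IMPLIES 0) AND 0) XOR (0 AND 0)) -> 0
  row 1 [00001]: (((0 IMPLIES 0) AND 1) XOR (0 AND 1)) -> 1
  row 2 [00010]: (((0 IMPLIES 0) AND 0) XOR (1 AND 0)) -> 0
  row 3 [00011]: (((0 IMPLIES 0) AND 1) XOR (1 AND 1)) -> 0
  row 4 [00100]: (((0 IMPLIES 0) AND 0) XOR (0 AND 0)) -> 0
  row 5 [00101]: (((0 IMPLIES 0) AND 1) XOR (0 AND 1)) -> 1
  row 6 [00110]: (((0 IMPLIES 0) AND 0) XOR (1 AND 0)) -> 0
  row 7 [00111]: (((0 IMPLIES 0) AND 1) XOR (1 AND 1)) -> 0
  row 8 [01000]: (((1 IMPLIES 0) AND 0) XOR (0 AND 0)) -> 0
  row 9 [01001]: (((1 IMPLIES 0) AND 1) XOR (0 AND 1)) -> 0
  row 10 [01010]: (((1 IMPLIES 0) AND 0) XOR (1 AND 0)) -> 0
  row 11 [01011]: (((1 IMPLIES 0) AND 1) XOR (1 AND 1)) -> 1
  row 12 [01100]: (((1 IMPLIES 0) AND 0) XOR (0 AND 0)) -> 0
  row 13 [01101]: (((1 IMPLIES 0) AND 1) XOR (0 AND 1)) -> 0
  row 14 [01110]: (((1 IMPLIES 0) AND 0) XOR (1 AND 0)) -> 0
  row 15 [01111]: (((1 IMPLIES 0) AND 1) XOR (1 AND 1)) -> 1
  row 16 [10000]: (((0 IMPLIES 1) AND 0) XOR (0 AND 0)) -> 0
  row 17 [10001]: (((0 IMPLIES 1) AND 1) XOR (0 AND 1)) -> 1
  row 18 [10010]: (((0 IMPLIES 1) AND 0) XOR (1 AND 0)) -> 0
  row 19 [10011]: (((0 IMPLIES 1) AND 1) XOR (1 AND 1)) -> 0
  row 20 [10100]: (((0 IMPLIES 1) AND 0) XOR (0 AND 0)) -> 0
  row 21 [10101]: (((0 IMPLIES 1) AND 1) XOR (0 AND 1)) -> 1
  row 22 [10110]: (((0 IMPLIES 1) AND 0) XOR (1 AND 0)) -> 0
  row 23 [10111]: (((0 IMPLIES 1) AND 1) XOR (1 AND 1)) -> 0
  row 24 [11000]: (((1 IMPLIES 1) AND 0) XOR (0 AND 0)) -> 0
  row 25 [11001]: (((1 IMPLIES 1) AND 1) XOR (0 AND 1)) -> 1
  row 26 [11010]: (((1 IMPLIES 1) AND 0) XOR (1 AND 0)) -> 0
  row 27 [11011]: (((1 IMPLIES 1) AND 1) XOR (1 AND 1)) -> 0
  row 28 [11100]: (((1 IMPLIES 1) AND 0) XOR (0 AND 0)) -> 0
  row 29 [11101]: (((1 IMPLIES 1) AND 1) XOR (0 AND 1)) -> 1
  row 30 [11110]: (((1 IMPLIES 1) AND 0) XOR (1 AND 0)) -> 0
  row 31 [11111]: (((1 IMPLIES 1) AND 1) XOR (1 AND 1)) -> 0
Full result column, 4 rows per line (a,b,c fixed per line; d,e runs 00..11 left to right):
  rows 0-3 [a,b,c=000]: 0100  = hex 4
  rows 4-7 [a,b,c=001]: 0100  = hex 4
  rows 8-11 [a,b,c=010]: 0001  = hex 1
  rows 12-15 [a,b,c=011]: 0001  = hex 1
  rows 16-19 [a,b,c=100]: 0100  = hex 4
  rows 20-23 [a,b,c=101]: 0100  = hex 4
  rows 24-27 [a,b,c=110]: 0100  = hex 4
  rows 28-31 [a,b,c=111]: 0100  = hex 4
Output column (row 0 .. row 31) = 01000100000100010100010001000100
Output column grouped in 4s = 0100 0100 0001 0001 0100 0100 0100 0100 = 0x44114444
Convert to decimal digit by digit (value = value*16 + digit):
  4 -> 4
  4*16 + 4 = 68
  68*16 + 1 = 1089
  1089*16 + 1 = 17425
  17425*16 + 4 = 278804
  278804*16 + 4 = 4460868
  4460868*16 + 4 = 71373892
  71373892*16 + 4 = 1141982276
Decimal = 1141982276

1141982276
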